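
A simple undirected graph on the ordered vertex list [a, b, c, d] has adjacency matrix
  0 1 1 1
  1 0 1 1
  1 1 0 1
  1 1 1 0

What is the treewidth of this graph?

3

A width-3 tree decomposition is:
Bags: B1 = {a, b, c, d}
Tree: (single bag)
With just one bag of size 4, the width is 4 − 1 = 3, so tw(G) ≤ 3. For the lower bound, the 4 vertices {a, b, c, d} are pairwise adjacent, and any tree decomposition puts a clique entirely inside one bag — forcing width ≥ 3. The upper and lower bounds meet at 3, so that is the treewidth.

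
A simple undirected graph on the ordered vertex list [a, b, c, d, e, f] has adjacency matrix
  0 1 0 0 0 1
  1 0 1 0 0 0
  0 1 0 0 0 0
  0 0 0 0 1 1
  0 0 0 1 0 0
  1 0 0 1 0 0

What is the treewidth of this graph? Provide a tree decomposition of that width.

Every bag has size at most 2, so the width is 2 − 1 = 1 and tw(G) ≤ 1. Since G has at least one edge (e.g. e–d), it is not an edgeless graph, so tw(G) ≥ 1. Combining the bounds, tw(G) = 1.

Treewidth 1.
Bags: B1 = {d, e}  B2 = {d, f}  B3 = {a, f}  B4 = {a, b}  B5 = {b, c}
Tree: B1–B2, B2–B3, B3–B4, B4–B5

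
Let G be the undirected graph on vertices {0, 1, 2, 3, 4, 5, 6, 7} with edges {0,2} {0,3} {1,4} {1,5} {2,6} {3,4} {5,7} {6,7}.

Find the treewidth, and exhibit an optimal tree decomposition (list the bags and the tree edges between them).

Treewidth 2.
One such decomposition:
Bags: B1 = {0, 3, 4}  B2 = {0, 1, 4}  B3 = {0, 1, 5}  B4 = {0, 5, 7}  B5 = {0, 6, 7}  B6 = {0, 2, 6}
Tree: B1–B2, B2–B3, B3–B4, B4–B5, B5–B6

The largest bag has 3 vertices, giving width 2; this decomposition certifies tw(G) ≤ 2. Since 0–3–4–1–5–7–6–2–0 is a cycle in G, G is not acyclic. Forests are exactly the graphs of treewidth ≤ 1, so tw(G) ≥ 2. Combining the bounds, tw(G) = 2.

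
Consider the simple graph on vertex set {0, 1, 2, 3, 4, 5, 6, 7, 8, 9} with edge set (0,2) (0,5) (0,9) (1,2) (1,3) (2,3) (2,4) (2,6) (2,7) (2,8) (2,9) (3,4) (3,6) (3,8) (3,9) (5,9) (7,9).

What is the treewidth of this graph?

A width-2 tree decomposition is:
Bags: B1 = {2, 7, 9}  B2 = {2, 3, 9}  B3 = {2, 3, 4}  B4 = {0, 2, 9}  B5 = {0, 5, 9}  B6 = {1, 2, 3}  B7 = {2, 3, 8}  B8 = {2, 3, 6}
Tree: B1–B2, B2–B3, B1–B4, B4–B5, B2–B6, B2–B7, B3–B8
Each bag holds 3 vertices, so the decomposition has width 2, which upper-bounds the treewidth. For the lower bound, the 3 vertices {0, 2, 9} are pairwise adjacent, and any tree decomposition puts a clique entirely inside one bag — forcing width ≥ 2. Hence tw(G) = 2 exactly.

2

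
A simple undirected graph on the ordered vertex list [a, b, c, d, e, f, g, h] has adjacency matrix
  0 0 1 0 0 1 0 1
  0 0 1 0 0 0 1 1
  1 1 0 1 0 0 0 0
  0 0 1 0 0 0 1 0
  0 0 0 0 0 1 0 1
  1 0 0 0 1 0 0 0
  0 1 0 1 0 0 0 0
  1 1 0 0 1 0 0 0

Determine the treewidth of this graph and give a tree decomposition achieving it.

Treewidth 2.
One optimal decomposition is:
Bags: B1 = {b, d, g}  B2 = {b, c, d}  B3 = {b, c, h}  B4 = {a, c, h}  B5 = {a, e, h}  B6 = {a, e, f}
Tree: B1–B2, B2–B3, B3–B4, B4–B5, B5–B6

Every bag has size at most 3, so the width is 3 − 1 = 2 and tw(G) ≤ 2. The edges g–d–c–b–g form a cycle, so G is not a tree and its treewidth is at least 2. The upper and lower bounds meet at 2, so that is the treewidth.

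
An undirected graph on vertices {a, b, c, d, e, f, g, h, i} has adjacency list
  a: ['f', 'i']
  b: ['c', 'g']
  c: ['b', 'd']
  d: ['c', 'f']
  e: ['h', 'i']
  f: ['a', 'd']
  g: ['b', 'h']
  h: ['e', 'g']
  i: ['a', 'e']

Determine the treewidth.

A width-2 tree decomposition is:
Bags: B1 = {e, h, i}  B2 = {g, h, i}  B3 = {b, g, i}  B4 = {b, c, i}  B5 = {c, d, i}  B6 = {d, f, i}  B7 = {a, f, i}
Tree: B1–B2, B2–B3, B3–B4, B4–B5, B5–B6, B6–B7
Every bag has size at most 3, so the width is 3 − 1 = 2 and tw(G) ≤ 2. The edges i–e–h–g–b–c–d–f–a–i form a cycle, so G is not a tree and its treewidth is at least 2. Hence tw(G) = 2 exactly.

2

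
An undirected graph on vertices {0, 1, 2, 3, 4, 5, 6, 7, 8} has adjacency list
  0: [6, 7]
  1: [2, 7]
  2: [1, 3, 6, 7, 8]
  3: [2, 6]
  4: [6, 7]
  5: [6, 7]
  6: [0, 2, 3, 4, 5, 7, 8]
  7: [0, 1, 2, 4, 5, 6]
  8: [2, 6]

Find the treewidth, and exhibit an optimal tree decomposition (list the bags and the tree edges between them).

Treewidth 2.
One such decomposition:
Bags: B1 = {0, 6, 7}  B2 = {5, 6, 7}  B3 = {2, 6, 7}  B4 = {4, 6, 7}  B5 = {2, 6, 8}  B6 = {2, 3, 6}  B7 = {1, 2, 7}
Tree: B1–B2, B2–B3, B1–B4, B3–B5, B3–B6, B3–B7

Each bag holds 3 vertices, so the decomposition has width 2, which upper-bounds the treewidth. Conversely, {1, 2, 7} is a clique of size 3, and the vertices of any clique must share a bag in every tree decomposition; so some bag has ≥ 3 vertices and tw(G) ≥ 2. The upper and lower bounds meet at 2, so that is the treewidth.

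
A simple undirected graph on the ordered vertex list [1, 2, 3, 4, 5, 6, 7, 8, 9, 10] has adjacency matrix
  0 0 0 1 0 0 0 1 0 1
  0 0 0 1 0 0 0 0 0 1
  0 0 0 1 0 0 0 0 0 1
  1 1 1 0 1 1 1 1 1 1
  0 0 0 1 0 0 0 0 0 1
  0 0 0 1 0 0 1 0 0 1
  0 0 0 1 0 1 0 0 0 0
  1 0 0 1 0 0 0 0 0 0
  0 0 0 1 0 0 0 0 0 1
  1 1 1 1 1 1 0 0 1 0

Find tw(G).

2

A width-2 tree decomposition is:
Bags: B1 = {3, 4, 10}  B2 = {4, 6, 10}  B3 = {2, 4, 10}  B4 = {1, 4, 10}  B5 = {1, 4, 8}  B6 = {4, 6, 7}  B7 = {4, 9, 10}  B8 = {4, 5, 10}
Tree: B1–B2, B1–B3, B2–B4, B4–B5, B2–B6, B4–B7, B4–B8
Every bag has size at most 3, so the width is 3 − 1 = 2 and tw(G) ≤ 2. For the lower bound, the 3 vertices {1, 4, 8} are pairwise adjacent, and any tree decomposition puts a clique entirely inside one bag — forcing width ≥ 2. Combining the bounds, tw(G) = 2.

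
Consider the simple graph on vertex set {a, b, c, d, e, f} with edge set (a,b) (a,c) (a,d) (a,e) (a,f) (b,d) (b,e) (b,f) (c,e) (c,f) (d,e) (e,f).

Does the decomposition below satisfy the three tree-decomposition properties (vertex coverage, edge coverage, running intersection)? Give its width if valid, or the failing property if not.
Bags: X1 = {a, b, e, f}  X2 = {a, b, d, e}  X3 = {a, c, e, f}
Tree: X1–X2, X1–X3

Yes; width 3.

Checking the three conditions: (i) the bags cover all of {a, b, c, d, e, f}; (ii) for each edge, some bag contains both endpoints; (iii) the bags containing any fixed vertex form a subtree. All hold, so the decomposition is valid with width 4 − 1 = 3.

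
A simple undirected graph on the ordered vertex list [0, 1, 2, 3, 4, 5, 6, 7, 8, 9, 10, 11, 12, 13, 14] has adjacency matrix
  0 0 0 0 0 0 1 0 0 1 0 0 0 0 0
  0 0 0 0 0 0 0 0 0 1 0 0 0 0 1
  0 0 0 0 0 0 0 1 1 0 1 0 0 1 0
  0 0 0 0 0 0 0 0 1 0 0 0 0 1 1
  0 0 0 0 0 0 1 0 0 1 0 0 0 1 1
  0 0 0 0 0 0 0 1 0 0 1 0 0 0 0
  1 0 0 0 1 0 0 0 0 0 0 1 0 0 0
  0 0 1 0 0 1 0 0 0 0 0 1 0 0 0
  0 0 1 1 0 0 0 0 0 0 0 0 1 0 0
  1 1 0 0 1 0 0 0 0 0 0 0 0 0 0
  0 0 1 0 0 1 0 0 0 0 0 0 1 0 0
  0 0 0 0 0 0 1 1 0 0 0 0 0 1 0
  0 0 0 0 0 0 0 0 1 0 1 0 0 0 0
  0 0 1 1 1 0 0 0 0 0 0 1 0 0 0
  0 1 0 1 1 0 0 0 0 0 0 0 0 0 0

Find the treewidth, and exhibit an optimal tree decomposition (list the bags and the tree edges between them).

Each bag holds 4 vertices, so the decomposition has width 3, which upper-bounds the treewidth. For the lower bound: the 4 vertex sets {5,10,12}, {7}, {2}, {3,8,11,13} are disjoint, each induces a connected subgraph, and every pair is joined by at least one edge of G. Contracting each set to a single vertex therefore yields K_{4} as a minor, and since treewidth is minor-monotone, tw(G) ≥ tw(K_{4}) = 3. Therefore the treewidth is 3.

Treewidth 3.
One optimal decomposition is:
Bags: B1 = {5, 7, 10, 12}  B2 = {2, 7, 10, 12}  B3 = {2, 7, 8, 12}  B4 = {2, 7, 8, 11}  B5 = {2, 8, 11, 13}  B6 = {3, 8, 11, 13}  B7 = {3, 6, 11, 13}  B8 = {3, 4, 6, 13}  B9 = {3, 4, 6, 14}  B10 = {0, 4, 6, 14}  B11 = {0, 4, 9, 14}  B12 = {0, 1, 9, 14}
Tree: B1–B2, B2–B3, B3–B4, B4–B5, B5–B6, B6–B7, B7–B8, B8–B9, B9–B10, B10–B11, B11–B12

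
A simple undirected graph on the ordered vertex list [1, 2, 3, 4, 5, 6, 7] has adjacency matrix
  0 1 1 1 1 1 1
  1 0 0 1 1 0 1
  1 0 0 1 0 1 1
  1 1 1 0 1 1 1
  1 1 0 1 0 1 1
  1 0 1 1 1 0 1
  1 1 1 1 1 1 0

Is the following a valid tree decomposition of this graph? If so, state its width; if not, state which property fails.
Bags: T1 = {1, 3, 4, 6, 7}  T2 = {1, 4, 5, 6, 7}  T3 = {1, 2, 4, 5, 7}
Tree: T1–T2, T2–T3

Vertex coverage: the bags together contain {1, 2, 3, 4, 5, 6, 7}, the full vertex set. Edge coverage: each edge of G has both endpoints in at least one bag. Running intersection: for every vertex, the bags containing it form a connected subtree. All three properties hold, so this is a valid tree decomposition of width max|bag| − 1 = 4, and hence tw(G) ≤ 4.

Yes; width 4.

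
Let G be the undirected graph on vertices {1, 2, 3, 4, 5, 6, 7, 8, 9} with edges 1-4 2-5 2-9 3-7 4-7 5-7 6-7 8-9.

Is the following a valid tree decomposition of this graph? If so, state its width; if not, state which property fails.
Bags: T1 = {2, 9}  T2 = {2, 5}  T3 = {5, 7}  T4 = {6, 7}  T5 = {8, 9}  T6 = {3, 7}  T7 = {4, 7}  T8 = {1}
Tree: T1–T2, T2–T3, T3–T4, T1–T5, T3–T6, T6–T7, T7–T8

No — edge (4,1) lies in no bag.

A tree decomposition must satisfy three properties: every vertex lies in some bag; for every edge, both endpoints lie together in some bag; and for every vertex, the bags containing it form a connected subtree. Here edge (4,1) lies in no bag, so the decomposition is invalid.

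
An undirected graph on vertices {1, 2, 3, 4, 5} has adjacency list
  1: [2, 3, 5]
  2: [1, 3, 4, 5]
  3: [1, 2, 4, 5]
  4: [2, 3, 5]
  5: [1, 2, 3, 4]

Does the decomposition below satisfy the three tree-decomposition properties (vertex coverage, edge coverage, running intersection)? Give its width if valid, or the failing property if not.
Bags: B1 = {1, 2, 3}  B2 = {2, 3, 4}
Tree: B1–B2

A tree decomposition must satisfy three properties: every vertex lies in some bag; for every edge, both endpoints lie together in some bag; and for every vertex, the bags containing it form a connected subtree. Here vertex 5 appears in no bag, so the decomposition is invalid.

No — vertex 5 appears in no bag.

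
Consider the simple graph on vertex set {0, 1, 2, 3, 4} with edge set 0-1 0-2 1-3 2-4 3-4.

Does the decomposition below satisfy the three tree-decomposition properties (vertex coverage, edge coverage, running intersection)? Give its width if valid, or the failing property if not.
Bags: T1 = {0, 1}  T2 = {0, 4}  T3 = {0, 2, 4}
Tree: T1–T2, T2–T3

No — vertex 3 appears in no bag.

A tree decomposition must satisfy three properties: every vertex lies in some bag; for every edge, both endpoints lie together in some bag; and for every vertex, the bags containing it form a connected subtree. Here vertex 3 appears in no bag, so the decomposition is invalid.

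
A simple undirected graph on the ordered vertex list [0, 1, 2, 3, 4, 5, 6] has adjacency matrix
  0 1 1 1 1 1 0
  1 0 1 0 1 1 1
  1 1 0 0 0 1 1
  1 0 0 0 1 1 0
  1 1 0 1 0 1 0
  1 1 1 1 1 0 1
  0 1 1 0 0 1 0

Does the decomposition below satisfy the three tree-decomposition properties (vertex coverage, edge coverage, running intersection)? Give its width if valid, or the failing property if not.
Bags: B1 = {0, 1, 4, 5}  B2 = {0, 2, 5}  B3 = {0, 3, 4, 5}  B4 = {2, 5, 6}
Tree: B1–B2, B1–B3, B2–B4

No — edge (1,2) lies in no bag.

A tree decomposition must satisfy three properties: every vertex lies in some bag; for every edge, both endpoints lie together in some bag; and for every vertex, the bags containing it form a connected subtree. Here edge (1,2) lies in no bag, so the decomposition is invalid.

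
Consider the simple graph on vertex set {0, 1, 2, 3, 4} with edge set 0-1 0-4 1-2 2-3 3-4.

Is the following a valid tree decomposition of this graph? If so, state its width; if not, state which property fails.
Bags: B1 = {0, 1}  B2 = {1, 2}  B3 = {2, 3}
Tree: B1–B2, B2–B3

A tree decomposition must satisfy three properties: every vertex lies in some bag; for every edge, both endpoints lie together in some bag; and for every vertex, the bags containing it form a connected subtree. Here vertex 4 appears in no bag, so the decomposition is invalid.

No — vertex 4 appears in no bag.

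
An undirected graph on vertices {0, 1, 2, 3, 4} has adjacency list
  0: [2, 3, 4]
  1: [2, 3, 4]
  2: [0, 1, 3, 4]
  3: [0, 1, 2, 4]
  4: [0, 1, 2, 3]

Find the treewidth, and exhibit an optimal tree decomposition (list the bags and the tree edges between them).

Every bag has size at most 4, so the width is 4 − 1 = 3 and tw(G) ≤ 3. On the other hand G contains the 4-clique {0, 2, 3, 4}. A clique must lie in a single bag of any decomposition, so no decomposition can have width below 3. The upper and lower bounds meet at 3, so that is the treewidth.

Treewidth 3.
One such decomposition:
Bags: B1 = {0, 2, 3, 4}  B2 = {1, 2, 3, 4}
Tree: B1–B2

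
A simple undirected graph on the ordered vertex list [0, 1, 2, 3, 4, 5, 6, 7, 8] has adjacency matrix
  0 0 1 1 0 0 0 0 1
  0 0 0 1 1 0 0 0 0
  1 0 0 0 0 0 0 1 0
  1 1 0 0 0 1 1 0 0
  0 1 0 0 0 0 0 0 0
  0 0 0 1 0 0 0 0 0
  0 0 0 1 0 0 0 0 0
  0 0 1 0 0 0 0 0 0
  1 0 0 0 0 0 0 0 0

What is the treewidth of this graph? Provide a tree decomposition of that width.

The largest bag has 2 vertices, giving width 1; this decomposition certifies tw(G) ≤ 1. G has an edge, so its treewidth is at least 1. The upper and lower bounds meet at 1, so that is the treewidth.

Treewidth 1.
One optimal decomposition is:
Bags: B1 = {3, 5}  B2 = {0, 3}  B3 = {0, 8}  B4 = {1, 3}  B5 = {1, 4}  B6 = {3, 6}  B7 = {0, 2}  B8 = {2, 7}
Tree: B1–B2, B2–B3, B1–B4, B4–B5, B4–B6, B2–B7, B7–B8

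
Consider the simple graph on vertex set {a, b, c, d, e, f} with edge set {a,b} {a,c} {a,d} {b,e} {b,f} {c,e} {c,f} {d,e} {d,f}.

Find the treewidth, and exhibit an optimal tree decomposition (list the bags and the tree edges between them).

The largest bag has 4 vertices, giving width 3; this decomposition certifies tw(G) ≤ 3. For the lower bound: the 4 vertex sets {a,d}, {b,f}, {c}, {e} are disjoint, each induces a connected subgraph, and every pair is joined by at least one edge of G. Contracting each set to a single vertex therefore yields K_{4} as a minor, and since treewidth is minor-monotone, tw(G) ≥ tw(K_{4}) = 3. Hence tw(G) = 3 exactly.

Treewidth 3.
One optimal decomposition is:
Bags: B1 = {a, b, c, d}  B2 = {b, c, d, f}  B3 = {b, c, d, e}
Tree: B1–B2, B2–B3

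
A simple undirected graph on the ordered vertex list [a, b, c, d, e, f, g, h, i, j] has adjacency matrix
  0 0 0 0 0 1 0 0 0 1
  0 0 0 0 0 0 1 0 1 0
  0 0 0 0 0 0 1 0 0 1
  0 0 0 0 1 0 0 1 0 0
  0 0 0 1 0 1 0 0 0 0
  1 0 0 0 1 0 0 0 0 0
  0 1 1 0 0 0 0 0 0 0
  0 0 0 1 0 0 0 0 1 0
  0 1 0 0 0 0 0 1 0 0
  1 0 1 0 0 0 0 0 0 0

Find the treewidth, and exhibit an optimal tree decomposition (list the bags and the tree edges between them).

The largest bag has 3 vertices, giving width 2; this decomposition certifies tw(G) ≤ 2. Since b–i–h–d–e–f–a–j–c–g–b is a cycle in G, G is not acyclic. Forests are exactly the graphs of treewidth ≤ 1, so tw(G) ≥ 2. Combining the bounds, tw(G) = 2.

Treewidth 2.
Bags: B1 = {b, h, i}  B2 = {b, d, h}  B3 = {b, d, e}  B4 = {b, e, f}  B5 = {a, b, f}  B6 = {a, b, j}  B7 = {b, c, j}  B8 = {b, c, g}
Tree: B1–B2, B2–B3, B3–B4, B4–B5, B5–B6, B6–B7, B7–B8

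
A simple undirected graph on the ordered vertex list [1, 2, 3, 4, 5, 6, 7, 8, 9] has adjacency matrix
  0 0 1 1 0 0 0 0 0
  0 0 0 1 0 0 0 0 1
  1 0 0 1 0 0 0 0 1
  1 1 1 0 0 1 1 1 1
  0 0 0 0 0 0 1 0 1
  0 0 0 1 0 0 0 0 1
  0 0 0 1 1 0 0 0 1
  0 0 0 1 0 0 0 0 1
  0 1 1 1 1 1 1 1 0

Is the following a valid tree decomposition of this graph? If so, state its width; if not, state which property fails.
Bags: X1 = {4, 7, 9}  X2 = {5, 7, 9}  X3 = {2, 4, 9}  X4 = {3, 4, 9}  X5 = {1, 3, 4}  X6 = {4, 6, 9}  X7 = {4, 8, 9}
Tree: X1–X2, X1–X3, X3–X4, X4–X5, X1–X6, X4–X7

Yes; width 2.

Every vertex of G appears in some bag (union = {1, 2, 3, 4, 5, 6, 7, 8, 9}); every edge is covered by a bag; and for each vertex v the set of bags containing v is connected in the bag tree. The decomposition is therefore valid. The largest bag has 3 vertices, so the width is 2.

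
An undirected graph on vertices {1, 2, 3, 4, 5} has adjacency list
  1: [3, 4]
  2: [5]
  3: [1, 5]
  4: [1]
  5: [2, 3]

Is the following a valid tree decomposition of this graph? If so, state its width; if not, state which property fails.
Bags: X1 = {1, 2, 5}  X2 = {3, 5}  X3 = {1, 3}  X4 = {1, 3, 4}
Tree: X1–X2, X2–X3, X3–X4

A tree decomposition must satisfy three properties: every vertex lies in some bag; for every edge, both endpoints lie together in some bag; and for every vertex, the bags containing it form a connected subtree. Here bags containing vertex 1 are not connected in the tree, so the decomposition is invalid.

No — bags containing vertex 1 are not connected in the tree.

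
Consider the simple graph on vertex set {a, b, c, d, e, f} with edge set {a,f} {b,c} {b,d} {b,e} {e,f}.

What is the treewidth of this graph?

A width-1 tree decomposition is:
Bags: B1 = {e, f}  B2 = {b, e}  B3 = {b, c}  B4 = {b, d}  B5 = {a, f}
Tree: B1–B2, B2–B3, B2–B4, B1–B5
Each bag holds 2 vertices, so the decomposition has width 1, which upper-bounds the treewidth. G has an edge, so its treewidth is at least 1. Therefore the treewidth is 1.

1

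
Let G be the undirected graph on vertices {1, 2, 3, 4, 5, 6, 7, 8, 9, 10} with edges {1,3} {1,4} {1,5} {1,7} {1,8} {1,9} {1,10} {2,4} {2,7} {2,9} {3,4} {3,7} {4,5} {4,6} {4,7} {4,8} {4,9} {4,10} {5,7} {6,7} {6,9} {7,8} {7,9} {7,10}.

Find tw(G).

A width-3 tree decomposition is:
Bags: B1 = {1, 3, 4, 7}  B2 = {1, 4, 7, 9}  B3 = {2, 4, 7, 9}  B4 = {1, 4, 5, 7}  B5 = {1, 4, 7, 8}  B6 = {4, 6, 7, 9}  B7 = {1, 4, 7, 10}
Tree: B1–B2, B2–B3, B1–B4, B1–B5, B3–B6, B2–B7
Each bag holds 4 vertices, so the decomposition has width 3, which upper-bounds the treewidth. Conversely, {1, 3, 4, 7} is a clique of size 4, and the vertices of any clique must share a bag in every tree decomposition; so some bag has ≥ 4 vertices and tw(G) ≥ 3. Hence tw(G) = 3 exactly.

3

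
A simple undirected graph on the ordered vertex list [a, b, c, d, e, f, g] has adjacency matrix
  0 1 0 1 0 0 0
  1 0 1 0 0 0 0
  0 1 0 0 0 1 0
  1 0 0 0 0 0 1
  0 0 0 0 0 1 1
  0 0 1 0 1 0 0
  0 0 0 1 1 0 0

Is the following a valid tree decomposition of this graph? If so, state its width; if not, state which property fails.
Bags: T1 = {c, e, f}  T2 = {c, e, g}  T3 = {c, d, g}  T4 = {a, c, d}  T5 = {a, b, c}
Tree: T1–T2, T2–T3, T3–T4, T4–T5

Yes; width 2.

Every vertex of G appears in some bag (union = {a, b, c, d, e, f, g}); every edge is covered by a bag; and for each vertex v the set of bags containing v is connected in the bag tree. The decomposition is therefore valid. The largest bag has 3 vertices, so the width is 2.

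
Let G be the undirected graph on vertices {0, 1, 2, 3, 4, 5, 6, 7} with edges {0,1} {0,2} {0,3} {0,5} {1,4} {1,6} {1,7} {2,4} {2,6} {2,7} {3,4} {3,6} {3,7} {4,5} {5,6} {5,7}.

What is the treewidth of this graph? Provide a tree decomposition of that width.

The largest bag has 5 vertices, giving width 4; this decomposition certifies tw(G) ≤ 4. For the lower bound: the 5 vertex sets {1,7}, {4,5}, {2,6}, {0}, {3} are disjoint, each induces a connected subgraph, and every pair is joined by at least one edge of G. Contracting each set to a single vertex therefore yields K_{5} as a minor, and since treewidth is minor-monotone, tw(G) ≥ tw(K_{5}) = 4. Therefore the treewidth is 4.

Treewidth 4.
One optimal decomposition is:
Bags: B1 = {0, 1, 4, 6, 7}  B2 = {0, 4, 5, 6, 7}  B3 = {0, 2, 4, 6, 7}  B4 = {0, 3, 4, 6, 7}
Tree: B1–B2, B2–B3, B3–B4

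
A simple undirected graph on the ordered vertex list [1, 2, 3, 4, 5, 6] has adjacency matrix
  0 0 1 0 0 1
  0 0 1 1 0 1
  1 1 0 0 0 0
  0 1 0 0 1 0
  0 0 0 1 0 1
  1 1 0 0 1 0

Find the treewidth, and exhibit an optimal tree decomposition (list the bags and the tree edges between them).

Treewidth 2.
Bags: B1 = {4, 5, 6}  B2 = {2, 4, 6}  B3 = {1, 2, 6}  B4 = {1, 2, 3}
Tree: B1–B2, B2–B3, B3–B4

The largest bag has 3 vertices, giving width 2; this decomposition certifies tw(G) ≤ 2. The edges 5–4–2–6–5 form a cycle, so G is not a tree and its treewidth is at least 2. The upper and lower bounds meet at 2, so that is the treewidth.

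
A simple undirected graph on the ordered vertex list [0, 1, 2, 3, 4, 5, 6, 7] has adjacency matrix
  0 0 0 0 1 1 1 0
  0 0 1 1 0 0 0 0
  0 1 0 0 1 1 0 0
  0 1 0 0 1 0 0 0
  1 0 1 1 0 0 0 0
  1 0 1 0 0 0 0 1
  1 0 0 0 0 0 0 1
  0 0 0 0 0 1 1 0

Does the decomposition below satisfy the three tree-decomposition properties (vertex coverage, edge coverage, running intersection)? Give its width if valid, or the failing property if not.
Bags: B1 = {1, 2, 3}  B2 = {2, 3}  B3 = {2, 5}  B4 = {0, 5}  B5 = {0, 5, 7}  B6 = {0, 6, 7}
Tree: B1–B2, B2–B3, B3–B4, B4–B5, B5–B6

No — vertex 4 appears in no bag.

A tree decomposition must satisfy three properties: every vertex lies in some bag; for every edge, both endpoints lie together in some bag; and for every vertex, the bags containing it form a connected subtree. Here vertex 4 appears in no bag, so the decomposition is invalid.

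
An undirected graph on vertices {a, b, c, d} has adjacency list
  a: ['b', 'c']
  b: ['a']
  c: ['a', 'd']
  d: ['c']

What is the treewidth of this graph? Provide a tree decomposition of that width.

The largest bag has 2 vertices, giving width 1; this decomposition certifies tw(G) ≤ 1. Since G has at least one edge (e.g. d–c), it is not an edgeless graph, so tw(G) ≥ 1. The upper and lower bounds meet at 1, so that is the treewidth.

Treewidth 1.
One such decomposition:
Bags: B1 = {c, d}  B2 = {a, c}  B3 = {a, b}
Tree: B1–B2, B2–B3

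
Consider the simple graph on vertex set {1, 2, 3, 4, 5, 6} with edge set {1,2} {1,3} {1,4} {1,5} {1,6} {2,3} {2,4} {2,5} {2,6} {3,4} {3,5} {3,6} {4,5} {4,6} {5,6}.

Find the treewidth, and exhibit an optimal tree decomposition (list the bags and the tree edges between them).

Treewidth 5.
Bags: B1 = {1, 2, 3, 4, 5, 6}
Tree: (single bag)

With just one bag of size 6, the width is 6 − 1 = 5, so tw(G) ≤ 5. On the other hand G contains the 6-clique {1, 2, 3, 4, 5, 6}. A clique must lie in a single bag of any decomposition, so no decomposition can have width below 5. The upper and lower bounds meet at 5, so that is the treewidth.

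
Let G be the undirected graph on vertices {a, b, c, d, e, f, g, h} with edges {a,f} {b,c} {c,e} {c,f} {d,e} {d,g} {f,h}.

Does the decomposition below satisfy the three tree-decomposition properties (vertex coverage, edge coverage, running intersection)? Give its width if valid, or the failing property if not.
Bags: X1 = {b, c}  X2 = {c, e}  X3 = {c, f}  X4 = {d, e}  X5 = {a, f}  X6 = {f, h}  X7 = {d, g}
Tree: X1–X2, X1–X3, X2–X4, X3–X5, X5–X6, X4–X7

Every vertex of G appears in some bag (union = {a, b, c, d, e, f, g, h}); every edge is covered by a bag; and for each vertex v the set of bags containing v is connected in the bag tree. The decomposition is therefore valid. The largest bag has 2 vertices, so the width is 1.

Yes; width 1.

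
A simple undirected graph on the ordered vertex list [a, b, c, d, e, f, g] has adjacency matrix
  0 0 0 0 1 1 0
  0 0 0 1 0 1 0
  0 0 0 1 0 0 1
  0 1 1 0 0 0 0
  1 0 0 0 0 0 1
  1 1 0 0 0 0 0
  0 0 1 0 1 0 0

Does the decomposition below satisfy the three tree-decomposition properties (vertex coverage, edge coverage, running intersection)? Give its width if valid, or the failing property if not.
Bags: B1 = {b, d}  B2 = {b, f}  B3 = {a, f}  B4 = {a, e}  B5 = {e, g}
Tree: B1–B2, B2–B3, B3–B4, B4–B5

A tree decomposition must satisfy three properties: every vertex lies in some bag; for every edge, both endpoints lie together in some bag; and for every vertex, the bags containing it form a connected subtree. Here vertex c appears in no bag, so the decomposition is invalid.

No — vertex c appears in no bag.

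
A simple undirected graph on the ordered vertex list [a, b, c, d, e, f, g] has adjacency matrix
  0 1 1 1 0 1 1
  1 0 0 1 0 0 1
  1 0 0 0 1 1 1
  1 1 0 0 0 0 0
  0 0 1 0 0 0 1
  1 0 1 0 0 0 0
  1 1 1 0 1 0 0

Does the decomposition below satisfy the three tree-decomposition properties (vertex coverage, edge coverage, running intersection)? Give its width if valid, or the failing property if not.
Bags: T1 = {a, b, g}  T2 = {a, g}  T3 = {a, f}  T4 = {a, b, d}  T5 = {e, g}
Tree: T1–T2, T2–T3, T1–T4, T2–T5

A tree decomposition must satisfy three properties: every vertex lies in some bag; for every edge, both endpoints lie together in some bag; and for every vertex, the bags containing it form a connected subtree. Here vertex c appears in no bag, so the decomposition is invalid.

No — vertex c appears in no bag.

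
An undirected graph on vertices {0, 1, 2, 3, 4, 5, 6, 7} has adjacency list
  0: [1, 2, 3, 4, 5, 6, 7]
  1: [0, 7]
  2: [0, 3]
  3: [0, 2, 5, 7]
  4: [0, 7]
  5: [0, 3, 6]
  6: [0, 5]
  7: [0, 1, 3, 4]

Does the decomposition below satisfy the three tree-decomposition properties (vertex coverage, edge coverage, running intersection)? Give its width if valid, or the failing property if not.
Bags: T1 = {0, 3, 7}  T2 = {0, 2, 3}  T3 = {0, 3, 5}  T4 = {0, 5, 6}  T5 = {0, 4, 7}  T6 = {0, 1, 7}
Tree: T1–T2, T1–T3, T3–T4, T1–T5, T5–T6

Yes; width 2.

Every vertex of G appears in some bag (union = {0, 1, 2, 3, 4, 5, 6, 7}); every edge is covered by a bag; and for each vertex v the set of bags containing v is connected in the bag tree. The decomposition is therefore valid. The largest bag has 3 vertices, so the width is 2.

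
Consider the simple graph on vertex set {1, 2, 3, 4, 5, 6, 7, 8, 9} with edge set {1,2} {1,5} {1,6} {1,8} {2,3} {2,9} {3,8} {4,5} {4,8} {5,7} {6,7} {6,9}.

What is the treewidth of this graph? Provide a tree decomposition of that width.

Treewidth 3.
One optimal decomposition is:
Bags: B1 = {4, 5, 6, 7}  B2 = {1, 4, 5, 6}  B3 = {1, 4, 6, 8}  B4 = {1, 6, 8, 9}  B5 = {1, 2, 8, 9}  B6 = {2, 3, 8, 9}
Tree: B1–B2, B2–B3, B3–B4, B4–B5, B5–B6

Every bag has size at most 4, so the width is 4 − 1 = 3 and tw(G) ≤ 3. For the lower bound: the 4 vertex sets {4,5,7}, {6}, {1}, {2,3,8,9} are disjoint, each induces a connected subgraph, and every pair is joined by at least one edge of G. Contracting each set to a single vertex therefore yields K_{4} as a minor, and since treewidth is minor-monotone, tw(G) ≥ tw(K_{4}) = 3. Combining the bounds, tw(G) = 3.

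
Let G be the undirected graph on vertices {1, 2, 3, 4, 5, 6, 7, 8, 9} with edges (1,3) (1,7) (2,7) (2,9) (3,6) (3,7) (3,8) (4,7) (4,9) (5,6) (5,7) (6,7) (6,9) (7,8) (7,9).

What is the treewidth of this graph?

2

A width-2 tree decomposition is:
Bags: B1 = {3, 6, 7}  B2 = {3, 7, 8}  B3 = {6, 7, 9}  B4 = {5, 6, 7}  B5 = {2, 7, 9}  B6 = {4, 7, 9}  B7 = {1, 3, 7}
Tree: B1–B2, B1–B3, B1–B4, B3–B5, B3–B6, B1–B7
The largest bag has 3 vertices, giving width 2; this decomposition certifies tw(G) ≤ 2. On the other hand G contains the 3-clique {2, 7, 9}. A clique must lie in a single bag of any decomposition, so no decomposition can have width below 2. Therefore the treewidth is 2.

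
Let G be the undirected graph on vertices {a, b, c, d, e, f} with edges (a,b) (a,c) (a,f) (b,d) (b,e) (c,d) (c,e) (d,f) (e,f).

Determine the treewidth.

A width-3 tree decomposition is:
Bags: B1 = {a, b, d, e}  B2 = {a, d, e, f}  B3 = {a, c, d, e}
Tree: B1–B2, B2–B3
The largest bag has 4 vertices, giving width 3; this decomposition certifies tw(G) ≤ 3. For the lower bound: the 4 vertex sets {b,d}, {a,f}, {e}, {c} are disjoint, each induces a connected subgraph, and every pair is joined by at least one edge of G. Contracting each set to a single vertex therefore yields K_{4} as a minor, and since treewidth is minor-monotone, tw(G) ≥ tw(K_{4}) = 3. Therefore the treewidth is 3.

3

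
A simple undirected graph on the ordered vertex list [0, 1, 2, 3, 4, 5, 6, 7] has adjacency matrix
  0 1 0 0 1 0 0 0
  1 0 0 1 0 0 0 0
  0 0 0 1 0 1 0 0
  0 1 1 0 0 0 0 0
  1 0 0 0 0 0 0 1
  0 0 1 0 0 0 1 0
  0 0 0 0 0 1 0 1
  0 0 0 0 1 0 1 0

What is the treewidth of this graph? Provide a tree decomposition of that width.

Treewidth 2.
One optimal decomposition is:
Bags: B1 = {1, 2, 3}  B2 = {0, 1, 2}  B3 = {0, 2, 4}  B4 = {2, 4, 7}  B5 = {2, 6, 7}  B6 = {2, 5, 6}
Tree: B1–B2, B2–B3, B3–B4, B4–B5, B5–B6

Every bag has size at most 3, so the width is 3 − 1 = 2 and tw(G) ≤ 2. For the lower bound, G contains the cycle 2–3–1–0–4–7–6–5–2, so G is not a forest; only forests have treewidth ≤ 1, hence tw(G) ≥ 2. The upper and lower bounds meet at 2, so that is the treewidth.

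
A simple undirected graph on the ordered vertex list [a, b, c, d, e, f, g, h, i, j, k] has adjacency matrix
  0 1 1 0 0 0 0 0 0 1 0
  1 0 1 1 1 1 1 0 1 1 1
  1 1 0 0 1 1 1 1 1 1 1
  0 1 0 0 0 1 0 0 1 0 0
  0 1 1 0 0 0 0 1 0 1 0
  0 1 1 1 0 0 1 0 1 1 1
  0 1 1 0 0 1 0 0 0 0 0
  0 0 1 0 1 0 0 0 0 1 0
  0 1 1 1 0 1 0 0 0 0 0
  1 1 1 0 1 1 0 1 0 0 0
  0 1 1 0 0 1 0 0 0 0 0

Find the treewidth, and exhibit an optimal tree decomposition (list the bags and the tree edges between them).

Treewidth 3.
Bags: B1 = {b, c, e, j}  B2 = {b, c, f, j}  B3 = {b, c, f, i}  B4 = {c, e, h, j}  B5 = {b, c, f, k}  B6 = {b, d, f, i}  B7 = {b, c, f, g}  B8 = {a, b, c, j}
Tree: B1–B2, B2–B3, B1–B4, B2–B5, B3–B6, B3–B7, B2–B8

The largest bag has 4 vertices, giving width 3; this decomposition certifies tw(G) ≤ 3. On the other hand G contains the 4-clique {c, e, h, j}. A clique must lie in a single bag of any decomposition, so no decomposition can have width below 3. Therefore the treewidth is 3.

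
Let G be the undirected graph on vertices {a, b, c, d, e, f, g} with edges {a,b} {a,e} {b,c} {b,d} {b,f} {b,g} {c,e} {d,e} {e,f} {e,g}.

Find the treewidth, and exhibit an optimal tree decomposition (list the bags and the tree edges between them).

The largest bag has 3 vertices, giving width 2; this decomposition certifies tw(G) ≤ 2. For the lower bound, G contains the cycle b–a–e–g–b, so G is not a forest; only forests have treewidth ≤ 1, hence tw(G) ≥ 2. Combining the bounds, tw(G) = 2.

Treewidth 2.
Bags: B1 = {a, b, e}  B2 = {b, e, g}  B3 = {b, d, e}  B4 = {b, e, f}  B5 = {b, c, e}
Tree: B1–B2, B2–B3, B3–B4, B4–B5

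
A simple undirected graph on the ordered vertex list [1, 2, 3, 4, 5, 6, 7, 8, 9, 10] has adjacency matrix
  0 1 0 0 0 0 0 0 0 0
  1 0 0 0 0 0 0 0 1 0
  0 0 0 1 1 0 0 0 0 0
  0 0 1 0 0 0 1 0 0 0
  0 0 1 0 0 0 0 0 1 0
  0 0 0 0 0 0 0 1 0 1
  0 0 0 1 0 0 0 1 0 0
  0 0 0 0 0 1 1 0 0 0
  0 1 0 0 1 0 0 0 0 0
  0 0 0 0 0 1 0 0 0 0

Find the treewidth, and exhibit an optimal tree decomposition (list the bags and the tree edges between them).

Treewidth 1.
Bags: B1 = {6, 10}  B2 = {6, 8}  B3 = {7, 8}  B4 = {4, 7}  B5 = {3, 4}  B6 = {3, 5}  B7 = {5, 9}  B8 = {2, 9}  B9 = {1, 2}
Tree: B1–B2, B2–B3, B3–B4, B4–B5, B5–B6, B6–B7, B7–B8, B8–B9

Every bag has size at most 2, so the width is 2 − 1 = 1 and tw(G) ≤ 1. Since G has at least one edge (e.g. 10–6), it is not an edgeless graph, so tw(G) ≥ 1. Hence tw(G) = 1 exactly.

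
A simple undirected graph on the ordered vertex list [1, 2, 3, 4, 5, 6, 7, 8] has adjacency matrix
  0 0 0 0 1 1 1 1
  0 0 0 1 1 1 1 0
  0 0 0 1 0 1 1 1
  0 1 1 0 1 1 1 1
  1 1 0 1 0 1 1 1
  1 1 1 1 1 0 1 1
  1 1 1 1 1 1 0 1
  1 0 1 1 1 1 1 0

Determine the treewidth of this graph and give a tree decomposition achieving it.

Every bag has size at most 5, so the width is 5 − 1 = 4 and tw(G) ≤ 4. On the other hand G contains the 5-clique {1, 5, 6, 7, 8}. A clique must lie in a single bag of any decomposition, so no decomposition can have width below 4. The upper and lower bounds meet at 4, so that is the treewidth.

Treewidth 4.
Bags: B1 = {4, 5, 6, 7, 8}  B2 = {1, 5, 6, 7, 8}  B3 = {2, 4, 5, 6, 7}  B4 = {3, 4, 6, 7, 8}
Tree: B1–B2, B1–B3, B1–B4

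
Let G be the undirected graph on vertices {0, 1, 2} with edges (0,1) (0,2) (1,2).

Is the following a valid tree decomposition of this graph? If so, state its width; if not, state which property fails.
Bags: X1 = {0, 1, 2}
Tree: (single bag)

Yes; width 2.

Checking the three conditions: (i) the bags cover all of {0, 1, 2}; (ii) for each edge, some bag contains both endpoints; (iii) the bags containing any fixed vertex form a subtree. All hold, so the decomposition is valid with width 3 − 1 = 2.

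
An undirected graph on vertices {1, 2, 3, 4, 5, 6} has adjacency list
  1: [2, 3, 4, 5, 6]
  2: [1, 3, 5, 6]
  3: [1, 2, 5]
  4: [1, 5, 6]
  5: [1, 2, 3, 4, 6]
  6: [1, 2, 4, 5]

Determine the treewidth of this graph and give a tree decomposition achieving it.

The largest bag has 4 vertices, giving width 3; this decomposition certifies tw(G) ≤ 3. For the lower bound, the 4 vertices {1, 2, 3, 5} are pairwise adjacent, and any tree decomposition puts a clique entirely inside one bag — forcing width ≥ 3. Therefore the treewidth is 3.

Treewidth 3.
Bags: B1 = {1, 4, 5, 6}  B2 = {1, 2, 5, 6}  B3 = {1, 2, 3, 5}
Tree: B1–B2, B2–B3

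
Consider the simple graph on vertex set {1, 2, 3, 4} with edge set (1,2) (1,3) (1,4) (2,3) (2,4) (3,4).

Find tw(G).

3

A width-3 tree decomposition is:
Bags: B1 = {1, 2, 3, 4}
Tree: (single bag)
With just one bag of size 4, the width is 4 − 1 = 3, so tw(G) ≤ 3. For the lower bound, the 4 vertices {1, 2, 3, 4} are pairwise adjacent, and any tree decomposition puts a clique entirely inside one bag — forcing width ≥ 3. Combining the bounds, tw(G) = 3.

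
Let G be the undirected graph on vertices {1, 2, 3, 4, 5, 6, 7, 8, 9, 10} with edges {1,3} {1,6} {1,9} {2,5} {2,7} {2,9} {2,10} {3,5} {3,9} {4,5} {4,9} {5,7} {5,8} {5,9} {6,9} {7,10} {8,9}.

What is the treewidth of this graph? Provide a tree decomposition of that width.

Treewidth 2.
One such decomposition:
Bags: B1 = {3, 5, 9}  B2 = {2, 5, 9}  B3 = {1, 3, 9}  B4 = {5, 8, 9}  B5 = {2, 5, 7}  B6 = {1, 6, 9}  B7 = {4, 5, 9}  B8 = {2, 7, 10}
Tree: B1–B2, B1–B3, B2–B4, B2–B5, B3–B6, B1–B7, B5–B8

Every bag has size at most 3, so the width is 3 − 1 = 2 and tw(G) ≤ 2. Conversely, {1, 3, 9} is a clique of size 3, and the vertices of any clique must share a bag in every tree decomposition; so some bag has ≥ 3 vertices and tw(G) ≥ 2. The upper and lower bounds meet at 2, so that is the treewidth.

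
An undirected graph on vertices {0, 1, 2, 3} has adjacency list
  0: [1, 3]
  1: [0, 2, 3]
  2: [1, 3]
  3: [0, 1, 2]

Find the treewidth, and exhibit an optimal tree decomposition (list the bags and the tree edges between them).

Every bag has size at most 3, so the width is 3 − 1 = 2 and tw(G) ≤ 2. For the lower bound, the 3 vertices {0, 1, 3} are pairwise adjacent, and any tree decomposition puts a clique entirely inside one bag — forcing width ≥ 2. The upper and lower bounds meet at 2, so that is the treewidth.

Treewidth 2.
Bags: B1 = {0, 1, 3}  B2 = {1, 2, 3}
Tree: B1–B2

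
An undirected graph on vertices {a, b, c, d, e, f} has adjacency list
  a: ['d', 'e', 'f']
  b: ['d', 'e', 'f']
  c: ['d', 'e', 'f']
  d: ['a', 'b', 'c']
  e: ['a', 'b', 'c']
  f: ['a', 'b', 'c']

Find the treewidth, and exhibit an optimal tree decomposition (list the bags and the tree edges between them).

Treewidth 3.
One optimal decomposition is:
Bags: B1 = {b, d, e, f}  B2 = {a, d, e, f}  B3 = {c, d, e, f}
Tree: B1–B2, B2–B3

The largest bag has 4 vertices, giving width 3; this decomposition certifies tw(G) ≤ 3. For the lower bound: the 4 vertex sets {b,d}, {a,e}, {f}, {c} are disjoint, each induces a connected subgraph, and every pair is joined by at least one edge of G. Contracting each set to a single vertex therefore yields K_{4} as a minor, and since treewidth is minor-monotone, tw(G) ≥ tw(K_{4}) = 3. Hence tw(G) = 3 exactly.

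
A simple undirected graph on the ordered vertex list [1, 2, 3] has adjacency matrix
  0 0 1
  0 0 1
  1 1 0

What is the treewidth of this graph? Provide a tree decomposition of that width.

Treewidth 1.
One optimal decomposition is:
Bags: B1 = {2, 3}  B2 = {1, 3}
Tree: B1–B2

Every bag has size at most 2, so the width is 2 − 1 = 1 and tw(G) ≤ 1. Since G has at least one edge (e.g. 3–2), it is not an edgeless graph, so tw(G) ≥ 1. Hence tw(G) = 1 exactly.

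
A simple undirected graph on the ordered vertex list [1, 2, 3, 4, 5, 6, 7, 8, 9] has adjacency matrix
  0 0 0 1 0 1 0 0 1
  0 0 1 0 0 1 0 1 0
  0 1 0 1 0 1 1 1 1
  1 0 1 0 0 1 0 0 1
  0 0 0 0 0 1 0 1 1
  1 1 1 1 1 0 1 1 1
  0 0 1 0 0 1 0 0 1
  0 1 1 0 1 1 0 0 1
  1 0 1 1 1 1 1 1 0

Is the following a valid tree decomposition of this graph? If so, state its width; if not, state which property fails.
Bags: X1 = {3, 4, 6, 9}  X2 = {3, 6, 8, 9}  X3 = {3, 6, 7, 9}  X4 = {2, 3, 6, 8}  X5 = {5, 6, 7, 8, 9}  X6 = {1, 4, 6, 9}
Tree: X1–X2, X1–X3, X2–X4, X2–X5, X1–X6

A tree decomposition must satisfy three properties: every vertex lies in some bag; for every edge, both endpoints lie together in some bag; and for every vertex, the bags containing it form a connected subtree. Here bags containing vertex 7 are not connected in the tree, so the decomposition is invalid.

No — bags containing vertex 7 are not connected in the tree.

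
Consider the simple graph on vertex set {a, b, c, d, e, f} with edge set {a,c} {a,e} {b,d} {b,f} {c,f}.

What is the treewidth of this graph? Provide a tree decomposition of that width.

Each bag holds 2 vertices, so the decomposition has width 1, which upper-bounds the treewidth. G has an edge, so its treewidth is at least 1. Therefore the treewidth is 1.

Treewidth 1.
One such decomposition:
Bags: B1 = {a, e}  B2 = {a, c}  B3 = {c, f}  B4 = {b, f}  B5 = {b, d}
Tree: B1–B2, B2–B3, B3–B4, B4–B5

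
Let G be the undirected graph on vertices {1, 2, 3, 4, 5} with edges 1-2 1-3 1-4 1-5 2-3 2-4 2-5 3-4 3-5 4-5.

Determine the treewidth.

A width-4 tree decomposition is:
Bags: B1 = {1, 2, 3, 4, 5}
Tree: (single bag)
With just one bag of size 5, the width is 5 − 1 = 4, so tw(G) ≤ 4. On the other hand G contains the 5-clique {1, 2, 3, 4, 5}. A clique must lie in a single bag of any decomposition, so no decomposition can have width below 4. Hence tw(G) = 4 exactly.

4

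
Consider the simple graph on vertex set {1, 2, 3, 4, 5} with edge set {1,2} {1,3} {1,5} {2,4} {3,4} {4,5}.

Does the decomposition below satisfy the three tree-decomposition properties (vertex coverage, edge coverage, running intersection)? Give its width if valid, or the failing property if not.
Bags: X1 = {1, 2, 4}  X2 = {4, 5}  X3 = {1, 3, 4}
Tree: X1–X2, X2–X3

A tree decomposition must satisfy three properties: every vertex lies in some bag; for every edge, both endpoints lie together in some bag; and for every vertex, the bags containing it form a connected subtree. Here edge (1,5) lies in no bag, so the decomposition is invalid.

No — edge (1,5) lies in no bag.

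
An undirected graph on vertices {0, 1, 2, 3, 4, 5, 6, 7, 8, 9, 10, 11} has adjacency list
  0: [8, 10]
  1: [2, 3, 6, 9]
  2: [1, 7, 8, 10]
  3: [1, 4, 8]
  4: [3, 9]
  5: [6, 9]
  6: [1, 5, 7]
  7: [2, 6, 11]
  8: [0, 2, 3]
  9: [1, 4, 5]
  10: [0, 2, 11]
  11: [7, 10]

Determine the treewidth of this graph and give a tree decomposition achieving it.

The largest bag has 4 vertices, giving width 3; this decomposition certifies tw(G) ≤ 3. For the lower bound: the 4 vertex sets {0,10,11}, {8}, {2}, {1,3,6,7} are disjoint, each induces a connected subgraph, and every pair is joined by at least one edge of G. Contracting each set to a single vertex therefore yields K_{4} as a minor, and since treewidth is minor-monotone, tw(G) ≥ tw(K_{4}) = 3. Therefore the treewidth is 3.

Treewidth 3.
One such decomposition:
Bags: B1 = {0, 8, 10, 11}  B2 = {2, 8, 10, 11}  B3 = {2, 7, 8, 11}  B4 = {2, 3, 7, 8}  B5 = {1, 2, 3, 7}  B6 = {1, 3, 6, 7}  B7 = {1, 3, 4, 6}  B8 = {1, 4, 6, 9}  B9 = {4, 5, 6, 9}
Tree: B1–B2, B2–B3, B3–B4, B4–B5, B5–B6, B6–B7, B7–B8, B8–B9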